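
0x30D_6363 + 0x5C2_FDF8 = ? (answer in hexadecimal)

Add column by column in base 16, right to left:
  3+8 = B
  6+F = 5 carry 1
  3+D+1 = 1 carry 1
  6+F+1 = 6 carry 1
  D+2+1 = 0 carry 1
  0+C+1 = D
  3+5 = 8

0x8D0615B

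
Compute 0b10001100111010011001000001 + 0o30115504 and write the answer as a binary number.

0o30115504 = 0b11000001001101101000100 in binary.
Add column by column in base 2, right to left:
  1+0 = 1
  0+0 = 0
  0+1 = 1
  0+0 = 0
  0+0 = 0
  0+0 = 0
  1+1 = 0 carry 1
  0+0+1 = 1
  0+1 = 1
  1+1 = 0 carry 1
  1+0+1 = 0 carry 1
  0+1+1 = 0 carry 1
  0+1+1 = 0 carry 1
  1+0+1 = 0 carry 1
  0+0+1 = 1
  1+1 = 0 carry 1
  1+0+1 = 0 carry 1
  1+0+1 = 0 carry 1
  0+0+1 = 1
  0+0 = 0
  1+0 = 1
  1+1 = 0 carry 1
  0+1+1 = 0 carry 1
  0+0+1 = 1
  0+0 = 0
  1+0 = 1

0b10100101000100000110000101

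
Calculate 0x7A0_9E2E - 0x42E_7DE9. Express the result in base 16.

0x3722045

Subtract column by column in base 16:
  E-9 → 5
  2-E → 4 (borrow)
  E-D-1 → 0
  9-7 → 2
  0-E → 2 (borrow)
  A-2-1 → 7
  7-4 → 3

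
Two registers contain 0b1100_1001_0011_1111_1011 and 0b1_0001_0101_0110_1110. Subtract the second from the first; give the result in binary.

0b10110111111010001101

Subtract column by column in base 2:
  1-0 → 1
  1-1 → 0
  0-1 → 1 (borrow)
  1-1-1 → 1 (borrow)
  1-0-1 → 0
  1-1 → 0
  1-1 → 0
  1-0 → 1
  1-1 → 0
  1-0 → 1
  0-1 → 1 (borrow)
  0-0-1 → 1 (borrow)
  1-1-1 → 1 (borrow)
  0-0-1 → 1 (borrow)
  0-0-1 → 1 (borrow)
  1-0-1 → 0
  0-1 → 1 (borrow)
  0-0-1 → 1 (borrow)
  1-0-1 → 0
  1-0 → 1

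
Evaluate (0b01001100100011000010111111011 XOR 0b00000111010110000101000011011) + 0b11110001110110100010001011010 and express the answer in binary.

0b100111101101011101010000111010

First 0b01001100100011000010111111011 XOR 0b00000111010110000101000011011 = 0b01001011110101000111111100000.
Add column by column in base 2, right to left:
  0+0 = 0
  0+1 = 1
  0+0 = 0
  0+1 = 1
  0+1 = 1
  1+0 = 1
  1+1 = 0 carry 1
  1+0+1 = 0 carry 1
  1+0+1 = 0 carry 1
  1+0+1 = 0 carry 1
  1+1+1 = 1 carry 1
  1+0+1 = 0 carry 1
  0+0+1 = 1
  0+0 = 0
  0+1 = 1
  1+0 = 1
  0+1 = 1
  1+1 = 0 carry 1
  0+0+1 = 1
  1+1 = 0 carry 1
  1+1+1 = 1 carry 1
  1+1+1 = 1 carry 1
  1+0+1 = 0 carry 1
  0+0+1 = 1
  1+0 = 1
  0+1 = 1
  0+1 = 1
  1+1 = 0 carry 1
  0+1+1 = 0 carry 1
  final carry 1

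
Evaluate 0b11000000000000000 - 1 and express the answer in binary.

0b10111111111111111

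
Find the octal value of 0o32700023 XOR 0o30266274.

XOR each oct digit independently (no carries):
  3^3=0, 2^0=2, 7^2=5, 0^6=6, 0^6=6, 0^2=2, 2^7=5, 3^4=7

0o02566257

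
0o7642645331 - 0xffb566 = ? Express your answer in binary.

0b111101100010111001010101110011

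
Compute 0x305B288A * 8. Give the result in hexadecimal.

Multiply each base-16 digit by 8, carrying:
  A×8 = 80 → write 0 carry 5
  8×8+5 = 69 → write 5 carry 4
  8×8+4 = 68 → write 4 carry 4
  2×8+4 = 20 → write 4 carry 1
  B×8+1 = 89 → write 9 carry 5
  5×8+5 = 45 → write D carry 2
  0×8+2 = 2 → write 2
  3×8 = 24 → write 8 carry 1
  remaining carry: 1

0x182D94450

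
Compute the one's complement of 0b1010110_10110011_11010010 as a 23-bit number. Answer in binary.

0b01010010100110000101101

Invert each bit: 10101101011001111010010 → 01010010100110000101101.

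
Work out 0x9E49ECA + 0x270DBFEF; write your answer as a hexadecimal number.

Add column by column in base 16, right to left:
  A+F = 9 carry 1
  C+E+1 = B carry 1
  E+F+1 = E carry 1
  9+B+1 = 5 carry 1
  4+D+1 = 2 carry 1
  E+0+1 = F
  9+7 = 0 carry 1
  0+2+1 = 3

0x30F25EB9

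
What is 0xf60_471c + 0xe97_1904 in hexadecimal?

0x1df76020

Add column by column in base 16, right to left:
  c+4 = 0 carry 1
  1+0+1 = 2
  7+9 = 0 carry 1
  4+1+1 = 6
  0+7 = 7
  6+9 = f
  f+e = d carry 1
  final carry 1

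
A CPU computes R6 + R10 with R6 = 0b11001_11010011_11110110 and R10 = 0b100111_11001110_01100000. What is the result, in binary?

0b10000011010001001010110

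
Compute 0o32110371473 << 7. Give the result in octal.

0o6422076316600

7 bits is not a whole number of base-8 digits; in binary: 11010001001000011111001100111011 << 7 = 110100010010000111110011001110110000000.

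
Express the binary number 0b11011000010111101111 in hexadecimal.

Group the bits into nibbles: 1101 1000 0101 1110 1111 → D85EF.

0xD85EF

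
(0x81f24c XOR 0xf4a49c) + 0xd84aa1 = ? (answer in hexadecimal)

First 0x81f24c XOR 0xf4a49c = 0x7556d0.
Add column by column in base 16, right to left:
  0+1 = 1
  d+a = 7 carry 1
  6+a+1 = 1 carry 1
  5+4+1 = a
  5+8 = d
  7+d = 4 carry 1
  final carry 1

0x14da171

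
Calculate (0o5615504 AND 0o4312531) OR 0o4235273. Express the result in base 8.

0o5615504 AND 0o4312531 = 0o4210500.
Then OR with 0o4235273.

0o4235773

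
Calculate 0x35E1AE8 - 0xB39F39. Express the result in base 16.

0x2AA7BAF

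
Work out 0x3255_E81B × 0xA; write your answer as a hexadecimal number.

Multiply each base-16 digit by 10, carrying:
  B×10 = 110 → write E carry 6
  1×10+6 = 16 → write 0 carry 1
  8×10+1 = 81 → write 1 carry 5
  E×10+5 = 145 → write 1 carry 9
  5×10+9 = 59 → write B carry 3
  5×10+3 = 53 → write 5 carry 3
  2×10+3 = 23 → write 7 carry 1
  3×10+1 = 31 → write F carry 1
  remaining carry: 1

0x1F75B110E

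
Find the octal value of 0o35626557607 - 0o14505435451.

0o21121122136

Subtract column by column in base 8:
  7-1 → 6
  0-5 → 3 (borrow)
  6-4-1 → 1
  7-5 → 2
  5-3 → 2
  5-4 → 1
  6-5 → 1
  2-0 → 2
  6-5 → 1
  5-4 → 1
  3-1 → 2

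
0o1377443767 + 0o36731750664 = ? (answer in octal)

Add column by column in base 8, right to left:
  7+4 = 3 carry 1
  6+6+1 = 5 carry 1
  7+6+1 = 6 carry 1
  3+0+1 = 4
  4+5 = 1 carry 1
  4+7+1 = 4 carry 1
  7+1+1 = 1 carry 1
  7+3+1 = 3 carry 1
  3+7+1 = 3 carry 1
  1+6+1 = 0 carry 1
  0+3+1 = 4

0o40331414653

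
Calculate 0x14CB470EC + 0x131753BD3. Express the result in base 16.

Add column by column in base 16, right to left:
  C+3 = F
  E+D = B carry 1
  0+B+1 = C
  7+3 = A
  4+5 = 9
  B+7 = 2 carry 1
  C+1+1 = E
  4+3 = 7
  1+1 = 2

0x27E29ACBF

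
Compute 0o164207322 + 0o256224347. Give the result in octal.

0o442433671

Add column by column in base 8, right to left:
  2+7 = 1 carry 1
  2+4+1 = 7
  3+3 = 6
  7+4 = 3 carry 1
  0+2+1 = 3
  2+2 = 4
  4+6 = 2 carry 1
  6+5+1 = 4 carry 1
  1+2+1 = 4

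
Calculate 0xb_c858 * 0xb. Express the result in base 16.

Multiply each base-16 digit by 11, carrying:
  8×11 = 88 → write 8 carry 5
  5×11+5 = 60 → write c carry 3
  8×11+3 = 91 → write b carry 5
  c×11+5 = 137 → write 9 carry 8
  b×11+8 = 129 → write 1 carry 8
  remaining carry: 8

0x819bc8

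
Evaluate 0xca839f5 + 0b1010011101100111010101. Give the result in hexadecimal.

0b1010011101100111010101 = 0x29d9d5 in hexadecimal.
Add column by column in base 16, right to left:
  5+5 = a
  f+d = c carry 1
  9+9+1 = 3 carry 1
  3+d+1 = 1 carry 1
  8+9+1 = 2 carry 1
  a+2+1 = d
  c+0 = c

0xcd213ca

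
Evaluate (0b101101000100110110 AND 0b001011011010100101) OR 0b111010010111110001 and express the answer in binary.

0b111011010111110101

0b101101000100110110 AND 0b001011011010100101 = 0b001001000000100100.
Then OR with 0b111010010111110001.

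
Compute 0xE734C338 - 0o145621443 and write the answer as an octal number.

0o34547320025

0xE734C338 = 0o34715141470 in octal.
Subtract column by column in base 8:
  0-3 → 5 (borrow)
  7-4-1 → 2
  4-4 → 0
  1-1 → 0
  4-2 → 2
  1-6 → 3 (borrow)
  5-5-1 → 7 (borrow)
  1-4-1 → 4 (borrow)
  7-1-1 → 5
  4-0 → 4
  3-0 → 3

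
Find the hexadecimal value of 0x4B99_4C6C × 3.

0xE2CBE544

Multiply each base-16 digit by 3, carrying:
  C×3 = 36 → write 4 carry 2
  6×3+2 = 20 → write 4 carry 1
  C×3+1 = 37 → write 5 carry 2
  4×3+2 = 14 → write E
  9×3 = 27 → write B carry 1
  9×3+1 = 28 → write C carry 1
  B×3+1 = 34 → write 2 carry 2
  4×3+2 = 14 → write E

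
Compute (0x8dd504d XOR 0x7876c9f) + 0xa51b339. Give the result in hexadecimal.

First 0x8dd504d XOR 0x7876c9f = 0xf5a3cd2.
Add column by column in base 16, right to left:
  2+9 = b
  d+3 = 0 carry 1
  c+3+1 = 0 carry 1
  3+b+1 = f
  a+1 = b
  5+5 = a
  f+a = 9 carry 1
  final carry 1

0x19abf00b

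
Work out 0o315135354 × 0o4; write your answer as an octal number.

Multiply each base-8 digit by 4, carrying:
  4×4 = 16 → write 0 carry 2
  5×4+2 = 22 → write 6 carry 2
  3×4+2 = 14 → write 6 carry 1
  5×4+1 = 21 → write 5 carry 2
  3×4+2 = 14 → write 6 carry 1
  1×4+1 = 5 → write 5
  5×4 = 20 → write 4 carry 2
  1×4+2 = 6 → write 6
  3×4 = 12 → write 4 carry 1
  remaining carry: 1

0o1464565660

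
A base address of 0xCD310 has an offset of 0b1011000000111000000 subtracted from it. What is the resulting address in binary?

0b1110101000101010000

0xCD310 = 0b11001101001100010000 in binary.
Subtract column by column in base 2:
  0-0 → 0
  0-0 → 0
  0-0 → 0
  0-0 → 0
  1-0 → 1
  0-0 → 0
  0-1 → 1 (borrow)
  0-1-1 → 0 (borrow)
  1-1-1 → 1 (borrow)
  1-0-1 → 0
  0-0 → 0
  0-0 → 0
  1-0 → 1
  0-0 → 0
  1-0 → 1
  1-1 → 0
  0-1 → 1 (borrow)
  0-0-1 → 1 (borrow)
  1-1-1 → 1 (borrow)
  1-0-1 → 0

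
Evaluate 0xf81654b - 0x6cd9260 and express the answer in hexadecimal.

Subtract column by column in base 16:
  b-0 → b
  4-6 → e (borrow)
  5-2-1 → 2
  6-9 → d (borrow)
  1-d-1 → 3 (borrow)
  8-c-1 → b (borrow)
  f-6-1 → 8

0x8b3d2eb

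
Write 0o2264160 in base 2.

0b10010110100001110000

Each octal digit is 3 bits: 2=010 2=010 6=110 4=100 1=001 6=110 0=000.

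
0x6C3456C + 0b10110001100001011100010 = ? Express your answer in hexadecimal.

0b10110001100001011100010 = 0x58C2E2 in hexadecimal.
Add column by column in base 16, right to left:
  C+2 = E
  6+E = 4 carry 1
  5+2+1 = 8
  4+C = 0 carry 1
  3+8+1 = C
  C+5 = 1 carry 1
  6+0+1 = 7

0x71C084E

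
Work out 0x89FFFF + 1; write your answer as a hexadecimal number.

The trailing 4 digits are F (max in base 16), so adding 1 cascades: they roll to 0 and the next digit up increments.

0x8A0000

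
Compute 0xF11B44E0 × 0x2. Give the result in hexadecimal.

0x1E23689C0

Multiply each base-16 digit by 2, carrying:
  0×2 = 0 → write 0
  E×2 = 28 → write C carry 1
  4×2+1 = 9 → write 9
  4×2 = 8 → write 8
  B×2 = 22 → write 6 carry 1
  1×2+1 = 3 → write 3
  1×2 = 2 → write 2
  F×2 = 30 → write E carry 1
  remaining carry: 1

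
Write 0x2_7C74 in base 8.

0o476164

Expand each hex digit to 4 bits: 2=0010 7=0111 C=1100 7=0111 4=0100.
Group the bits in threes: 100 111 110 001 110 100 → 476164.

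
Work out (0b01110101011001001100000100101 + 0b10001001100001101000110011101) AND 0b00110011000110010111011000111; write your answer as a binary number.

0b110010000010010100011000010

Add column by column in base 2, right to left:
  1+1 = 0 carry 1
  0+0+1 = 1
  1+1 = 0 carry 1
  0+1+1 = 0 carry 1
  0+1+1 = 0 carry 1
  1+0+1 = 0 carry 1
  0+0+1 = 1
  0+1 = 1
  0+1 = 1
  0+0 = 0
  0+0 = 0
  1+0 = 1
  1+1 = 0 carry 1
  0+0+1 = 1
  0+1 = 1
  1+1 = 0 carry 1
  0+0+1 = 1
  0+0 = 0
  1+0 = 1
  1+0 = 1
  0+1 = 1
  1+1 = 0 carry 1
  0+0+1 = 1
  1+0 = 1
  0+1 = 1
  1+0 = 1
  1+0 = 1
  1+0 = 1
  0+1 = 1
Sum = 0b11111110111010110100111000010; now AND with 0b00110011000110010111011000111:
  11111110111010110100111000010
& 00110011000110010111011000111
= 00110010000010010100011000010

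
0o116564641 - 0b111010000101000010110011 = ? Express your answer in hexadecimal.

0x5298EE

0o116564641 = 0x13AE9A1 in hexadecimal.
0b111010000101000010110011 = 0xE850B3 in hexadecimal.
Subtract column by column in base 16:
  1-3 → E (borrow)
  A-B-1 → E (borrow)
  9-0-1 → 8
  E-5 → 9
  A-8 → 2
  3-E → 5 (borrow)
  1-0-1 → 0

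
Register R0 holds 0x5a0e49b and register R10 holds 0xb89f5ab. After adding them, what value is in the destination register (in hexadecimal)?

Add column by column in base 16, right to left:
  b+b = 6 carry 1
  9+a+1 = 4 carry 1
  4+5+1 = a
  e+f = d carry 1
  0+9+1 = a
  a+8 = 2 carry 1
  5+b+1 = 1 carry 1
  final carry 1

0x112ada46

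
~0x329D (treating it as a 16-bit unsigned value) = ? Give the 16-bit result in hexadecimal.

Each hex digit d becomes F−d:
  3→C, 2→D, 9→6, D→2

0xCD62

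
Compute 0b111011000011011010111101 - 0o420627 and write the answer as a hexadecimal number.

0b111011000011011010111101 = 0xec36bd in hexadecimal.
0o420627 = 0x22197 in hexadecimal.
Subtract column by column in base 16:
  d-7 → 6
  b-9 → 2
  6-1 → 5
  3-2 → 1
  c-2 → a
  e-0 → e

0xea1526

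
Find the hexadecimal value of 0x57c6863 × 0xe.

0x4ccdb56a

Multiply each base-16 digit by 14, carrying:
  3×14 = 42 → write a carry 2
  6×14+2 = 86 → write 6 carry 5
  8×14+5 = 117 → write 5 carry 7
  6×14+7 = 91 → write b carry 5
  c×14+5 = 173 → write d carry 10
  7×14+10 = 108 → write c carry 6
  5×14+6 = 76 → write c carry 4
  remaining carry: 4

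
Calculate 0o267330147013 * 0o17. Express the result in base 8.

0o5277253011245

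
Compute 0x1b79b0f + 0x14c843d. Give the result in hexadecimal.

0x3041f4c

Add column by column in base 16, right to left:
  f+d = c carry 1
  0+3+1 = 4
  b+4 = f
  9+8 = 1 carry 1
  7+c+1 = 4 carry 1
  b+4+1 = 0 carry 1
  1+1+1 = 3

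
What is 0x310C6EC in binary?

0b11000100001100011011101100

Expand each hex digit to 4 bits: 3=0011 1=0001 0=0000 C=1100 6=0110 E=1110 C=1100.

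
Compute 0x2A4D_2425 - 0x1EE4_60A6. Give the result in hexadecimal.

Subtract column by column in base 16:
  5-6 → F (borrow)
  2-A-1 → 7 (borrow)
  4-0-1 → 3
  2-6 → C (borrow)
  D-4-1 → 8
  4-E → 6 (borrow)
  A-E-1 → B (borrow)
  2-1-1 → 0

0xB68C37F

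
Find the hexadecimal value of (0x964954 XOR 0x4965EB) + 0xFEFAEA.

0x1DE27A9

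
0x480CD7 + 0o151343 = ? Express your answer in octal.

0x480CD7 = 0o22006327 in octal.
Add column by column in base 8, right to left:
  7+3 = 2 carry 1
  2+4+1 = 7
  3+3 = 6
  6+1 = 7
  0+5 = 5
  0+1 = 1
  2+0 = 2
  2+0 = 2

0o22157672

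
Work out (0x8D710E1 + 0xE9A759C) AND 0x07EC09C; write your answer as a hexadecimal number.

0x70801C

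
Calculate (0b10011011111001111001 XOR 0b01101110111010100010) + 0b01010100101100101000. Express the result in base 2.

0b101001001110000000011

First 0b10011011111001111001 XOR 0b01101110111010100010 = 0b11110101000011011011.
Add column by column in base 2, right to left:
  1+0 = 1
  1+0 = 1
  0+0 = 0
  1+1 = 0 carry 1
  1+0+1 = 0 carry 1
  0+1+1 = 0 carry 1
  1+0+1 = 0 carry 1
  1+0+1 = 0 carry 1
  0+1+1 = 0 carry 1
  0+1+1 = 0 carry 1
  0+0+1 = 1
  0+1 = 1
  1+0 = 1
  0+0 = 0
  1+1 = 0 carry 1
  0+0+1 = 1
  1+1 = 0 carry 1
  1+0+1 = 0 carry 1
  1+1+1 = 1 carry 1
  1+0+1 = 0 carry 1
  final carry 1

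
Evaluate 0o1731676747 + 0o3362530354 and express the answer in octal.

0o5314427323

Add column by column in base 8, right to left:
  7+4 = 3 carry 1
  4+5+1 = 2 carry 1
  7+3+1 = 3 carry 1
  6+0+1 = 7
  7+3 = 2 carry 1
  6+5+1 = 4 carry 1
  1+2+1 = 4
  3+6 = 1 carry 1
  7+3+1 = 3 carry 1
  1+3+1 = 5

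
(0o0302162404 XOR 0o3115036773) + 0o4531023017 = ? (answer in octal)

0o7750177416

First 0o0302162404 XOR 0o3115036773 = 0o3217154377.
Add column by column in base 8, right to left:
  7+7 = 6 carry 1
  7+1+1 = 1 carry 1
  3+0+1 = 4
  4+3 = 7
  5+2 = 7
  1+0 = 1
  7+1 = 0 carry 1
  1+3+1 = 5
  2+5 = 7
  3+4 = 7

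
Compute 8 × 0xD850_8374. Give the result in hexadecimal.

0x6C2841BA0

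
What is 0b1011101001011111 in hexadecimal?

0xBA5F

Group the bits into nibbles: 1011 1010 0101 1111 → BA5F.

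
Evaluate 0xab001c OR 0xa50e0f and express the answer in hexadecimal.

OR each hex digit independently (no carries):
  a|a=a, b|5=f, 0|0=0, 0|e=e, 1|0=1, c|f=f

0xaf0e1f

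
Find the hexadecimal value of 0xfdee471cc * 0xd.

Multiply each base-16 digit by 13, carrying:
  c×13 = 156 → write c carry 9
  c×13+9 = 165 → write 5 carry 10
  1×13+10 = 23 → write 7 carry 1
  7×13+1 = 92 → write c carry 5
  4×13+5 = 57 → write 9 carry 3
  e×13+3 = 185 → write 9 carry 11
  e×13+11 = 193 → write 1 carry 12
  d×13+12 = 181 → write 5 carry 11
  f×13+11 = 206 → write e carry 12
  remaining carry: c

0xce5199c75c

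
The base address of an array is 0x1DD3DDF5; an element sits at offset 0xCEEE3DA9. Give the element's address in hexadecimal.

0xECC21B9E

Add column by column in base 16, right to left:
  5+9 = E
  F+A = 9 carry 1
  D+D+1 = B carry 1
  D+3+1 = 1 carry 1
  3+E+1 = 2 carry 1
  D+E+1 = C carry 1
  D+E+1 = C carry 1
  1+C+1 = E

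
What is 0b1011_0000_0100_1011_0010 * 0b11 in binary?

0b1000010000111000010110

Multiply each base-2 digit by 3, carrying:
  0×3 = 0 → write 0
  1×3 = 3 → write 1 carry 1
  0×3+1 = 1 → write 1
  0×3 = 0 → write 0
  1×3 = 3 → write 1 carry 1
  1×3+1 = 4 → write 0 carry 2
  0×3+2 = 2 → write 0 carry 1
  1×3+1 = 4 → write 0 carry 2
  0×3+2 = 2 → write 0 carry 1
  0×3+1 = 1 → write 1
  1×3 = 3 → write 1 carry 1
  0×3+1 = 1 → write 1
  0×3 = 0 → write 0
  0×3 = 0 → write 0
  0×3 = 0 → write 0
  0×3 = 0 → write 0
  1×3 = 3 → write 1 carry 1
  1×3+1 = 4 → write 0 carry 2
  0×3+2 = 2 → write 0 carry 1
  1×3+1 = 4 → write 0 carry 2
  remaining carry: 10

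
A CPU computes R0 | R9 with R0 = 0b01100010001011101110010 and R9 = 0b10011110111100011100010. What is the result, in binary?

0b11111110111111111110010

OR bit by bit (1 where either bit is 1):
  01100010001011101110010
| 10011110111100011100010
= 11111110111111111110010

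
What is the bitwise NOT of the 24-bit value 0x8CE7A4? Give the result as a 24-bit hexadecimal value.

0x73185B

Each hex digit d becomes F−d:
  8→7, C→3, E→1, 7→8, A→5, 4→B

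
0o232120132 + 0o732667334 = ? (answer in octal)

0o1165007466

Add column by column in base 8, right to left:
  2+4 = 6
  3+3 = 6
  1+3 = 4
  0+7 = 7
  2+6 = 0 carry 1
  1+6+1 = 0 carry 1
  2+2+1 = 5
  3+3 = 6
  2+7 = 1 carry 1
  final carry 1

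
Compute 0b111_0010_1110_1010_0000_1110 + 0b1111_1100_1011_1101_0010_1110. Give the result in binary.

0b1011011111010011100111100

Add column by column in base 2, right to left:
  0+0 = 0
  1+1 = 0 carry 1
  1+1+1 = 1 carry 1
  1+1+1 = 1 carry 1
  0+0+1 = 1
  0+1 = 1
  0+0 = 0
  0+0 = 0
  0+1 = 1
  1+0 = 1
  0+1 = 1
  1+1 = 0 carry 1
  0+1+1 = 0 carry 1
  1+1+1 = 1 carry 1
  1+0+1 = 0 carry 1
  1+1+1 = 1 carry 1
  0+0+1 = 1
  1+0 = 1
  0+1 = 1
  0+1 = 1
  1+1 = 0 carry 1
  1+1+1 = 1 carry 1
  1+1+1 = 1 carry 1
  0+1+1 = 0 carry 1
  final carry 1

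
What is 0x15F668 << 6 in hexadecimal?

0x57D9A00

6 bits is not a whole number of base-16 digits; in binary: 101011111011001101000 << 6 = 101011111011001101000000000.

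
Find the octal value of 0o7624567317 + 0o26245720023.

0o36072507342

Add column by column in base 8, right to left:
  7+3 = 2 carry 1
  1+2+1 = 4
  3+0 = 3
  7+0 = 7
  6+2 = 0 carry 1
  5+7+1 = 5 carry 1
  4+5+1 = 2 carry 1
  2+4+1 = 7
  6+2 = 0 carry 1
  7+6+1 = 6 carry 1
  0+2+1 = 3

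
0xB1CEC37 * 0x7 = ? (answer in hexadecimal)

Multiply each base-16 digit by 7, carrying:
  7×7 = 49 → write 1 carry 3
  3×7+3 = 24 → write 8 carry 1
  C×7+1 = 85 → write 5 carry 5
  E×7+5 = 103 → write 7 carry 6
  C×7+6 = 90 → write A carry 5
  1×7+5 = 12 → write C
  B×7 = 77 → write D carry 4
  remaining carry: 4

0x4DCA7581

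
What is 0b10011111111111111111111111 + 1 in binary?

0b10100000000000000000000000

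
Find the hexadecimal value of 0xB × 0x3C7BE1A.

0x29952B1E

Multiply each base-16 digit by 11, carrying:
  A×11 = 110 → write E carry 6
  1×11+6 = 17 → write 1 carry 1
  E×11+1 = 155 → write B carry 9
  B×11+9 = 130 → write 2 carry 8
  7×11+8 = 85 → write 5 carry 5
  C×11+5 = 137 → write 9 carry 8
  3×11+8 = 41 → write 9 carry 2
  remaining carry: 2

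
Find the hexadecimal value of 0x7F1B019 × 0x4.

0x1FC6C064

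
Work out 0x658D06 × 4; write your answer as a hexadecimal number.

0x1963418

Multiply each base-16 digit by 4, carrying:
  6×4 = 24 → write 8 carry 1
  0×4+1 = 1 → write 1
  D×4 = 52 → write 4 carry 3
  8×4+3 = 35 → write 3 carry 2
  5×4+2 = 22 → write 6 carry 1
  6×4+1 = 25 → write 9 carry 1
  remaining carry: 1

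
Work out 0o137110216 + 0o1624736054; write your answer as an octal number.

0o1764046272

Add column by column in base 8, right to left:
  6+4 = 2 carry 1
  1+5+1 = 7
  2+0 = 2
  0+6 = 6
  1+3 = 4
  1+7 = 0 carry 1
  7+4+1 = 4 carry 1
  3+2+1 = 6
  1+6 = 7
  0+1 = 1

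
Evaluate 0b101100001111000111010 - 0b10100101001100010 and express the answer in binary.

Subtract column by column in base 2:
  0-0 → 0
  1-1 → 0
  0-0 → 0
  1-0 → 1
  1-0 → 1
  1-1 → 0
  0-1 → 1 (borrow)
  0-0-1 → 1 (borrow)
  0-0-1 → 1 (borrow)
  1-1-1 → 1 (borrow)
  1-0-1 → 0
  1-1 → 0
  1-0 → 1
  0-0 → 0
  0-1 → 1 (borrow)
  0-0-1 → 1 (borrow)
  0-1-1 → 0 (borrow)
  1-0-1 → 0
  1-0 → 1
  0-0 → 0
  1-0 → 1

0b101001101001111011000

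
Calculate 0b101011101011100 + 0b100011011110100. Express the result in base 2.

0b1001111001010000

Add column by column in base 2, right to left:
  0+0 = 0
  0+0 = 0
  1+1 = 0 carry 1
  1+0+1 = 0 carry 1
  1+1+1 = 1 carry 1
  0+1+1 = 0 carry 1
  1+1+1 = 1 carry 1
  0+1+1 = 0 carry 1
  1+0+1 = 0 carry 1
  1+1+1 = 1 carry 1
  1+1+1 = 1 carry 1
  0+0+1 = 1
  1+0 = 1
  0+0 = 0
  1+1 = 0 carry 1
  final carry 1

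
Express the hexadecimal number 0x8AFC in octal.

Expand each hex digit to 4 bits: 8=1000 A=1010 F=1111 C=1100.
Group the bits in threes: 001 000 101 011 111 100 → 105374.

0o105374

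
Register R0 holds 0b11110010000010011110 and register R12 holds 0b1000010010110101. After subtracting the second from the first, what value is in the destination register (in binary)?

Subtract column by column in base 2:
  0-1 → 1 (borrow)
  1-0-1 → 0
  1-1 → 0
  1-0 → 1
  1-1 → 0
  0-1 → 1 (borrow)
  0-0-1 → 1 (borrow)
  1-1-1 → 1 (borrow)
  0-0-1 → 1 (borrow)
  0-0-1 → 1 (borrow)
  0-1-1 → 0 (borrow)
  0-0-1 → 1 (borrow)
  0-0-1 → 1 (borrow)
  1-0-1 → 0
  0-0 → 0
  0-1 → 1 (borrow)
  1-0-1 → 0
  1-0 → 1
  1-0 → 1
  1-0 → 1

0b11101001101111101001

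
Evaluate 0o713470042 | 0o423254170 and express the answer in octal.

0o733674172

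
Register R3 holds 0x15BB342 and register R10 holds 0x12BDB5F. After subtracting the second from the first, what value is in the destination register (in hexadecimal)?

0x2FD7E3

Subtract column by column in base 16:
  2-F → 3 (borrow)
  4-5-1 → E (borrow)
  3-B-1 → 7 (borrow)
  B-D-1 → D (borrow)
  B-B-1 → F (borrow)
  5-2-1 → 2
  1-1 → 0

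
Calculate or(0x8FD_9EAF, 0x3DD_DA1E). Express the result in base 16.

OR each hex digit independently (no carries):
  8|3=B, F|D=F, D|D=D, 9|D=D, E|A=E, A|1=B, F|E=F

0xBFDDEBF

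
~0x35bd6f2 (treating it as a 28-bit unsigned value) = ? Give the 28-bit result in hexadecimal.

Each hex digit d becomes f−d:
  3→c, 5→a, b→4, d→2, 6→9, f→0, 2→d

0xca4290d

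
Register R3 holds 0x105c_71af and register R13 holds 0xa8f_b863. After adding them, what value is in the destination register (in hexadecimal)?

Add column by column in base 16, right to left:
  f+3 = 2 carry 1
  a+6+1 = 1 carry 1
  1+8+1 = a
  7+b = 2 carry 1
  c+f+1 = c carry 1
  5+8+1 = e
  0+a = a
  1+0 = 1

0x1aec2a12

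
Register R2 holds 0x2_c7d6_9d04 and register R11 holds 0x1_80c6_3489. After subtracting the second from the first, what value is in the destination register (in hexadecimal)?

0x14710687b

Subtract column by column in base 16:
  4-9 → b (borrow)
  0-8-1 → 7 (borrow)
  d-4-1 → 8
  9-3 → 6
  6-6 → 0
  d-c → 1
  7-0 → 7
  c-8 → 4
  2-1 → 1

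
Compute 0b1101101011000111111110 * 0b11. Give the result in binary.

Multiply each base-2 digit by 3, carrying:
  0×3 = 0 → write 0
  1×3 = 3 → write 1 carry 1
  1×3+1 = 4 → write 0 carry 2
  1×3+2 = 5 → write 1 carry 2
  1×3+2 = 5 → write 1 carry 2
  1×3+2 = 5 → write 1 carry 2
  1×3+2 = 5 → write 1 carry 2
  1×3+2 = 5 → write 1 carry 2
  1×3+2 = 5 → write 1 carry 2
  0×3+2 = 2 → write 0 carry 1
  0×3+1 = 1 → write 1
  0×3 = 0 → write 0
  1×3 = 3 → write 1 carry 1
  1×3+1 = 4 → write 0 carry 2
  0×3+2 = 2 → write 0 carry 1
  1×3+1 = 4 → write 0 carry 2
  0×3+2 = 2 → write 0 carry 1
  1×3+1 = 4 → write 0 carry 2
  1×3+2 = 5 → write 1 carry 2
  0×3+2 = 2 → write 0 carry 1
  1×3+1 = 4 → write 0 carry 2
  1×3+2 = 5 → write 1 carry 2
  remaining carry: 10

0b101001000001010111111010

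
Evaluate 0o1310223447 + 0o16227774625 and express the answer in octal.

0o17540220274

Add column by column in base 8, right to left:
  7+5 = 4 carry 1
  4+2+1 = 7
  4+6 = 2 carry 1
  3+4+1 = 0 carry 1
  2+7+1 = 2 carry 1
  2+7+1 = 2 carry 1
  0+7+1 = 0 carry 1
  1+2+1 = 4
  3+2 = 5
  1+6 = 7
  0+1 = 1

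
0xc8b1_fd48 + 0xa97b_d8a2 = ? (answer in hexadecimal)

Add column by column in base 16, right to left:
  8+2 = a
  4+a = e
  d+8 = 5 carry 1
  f+d+1 = d carry 1
  1+b+1 = d
  b+7 = 2 carry 1
  8+9+1 = 2 carry 1
  c+a+1 = 7 carry 1
  final carry 1

0x1722dd5ea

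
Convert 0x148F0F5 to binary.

Expand each hex digit to 4 bits: 1=0001 4=0100 8=1000 F=1111 0=0000 F=1111 5=0101.

0b1010010001111000011110101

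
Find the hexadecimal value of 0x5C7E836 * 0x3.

Multiply each base-16 digit by 3, carrying:
  6×3 = 18 → write 2 carry 1
  3×3+1 = 10 → write A
  8×3 = 24 → write 8 carry 1
  E×3+1 = 43 → write B carry 2
  7×3+2 = 23 → write 7 carry 1
  C×3+1 = 37 → write 5 carry 2
  5×3+2 = 17 → write 1 carry 1
  remaining carry: 1

0x1157B8A2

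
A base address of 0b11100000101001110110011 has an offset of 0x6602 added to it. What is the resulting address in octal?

0o34134665

0b11100000101001110110011 = 0o34051663 in octal.
0x6602 = 0o63002 in octal.
Add column by column in base 8, right to left:
  3+2 = 5
  6+0 = 6
  6+0 = 6
  1+3 = 4
  5+6 = 3 carry 1
  0+0+1 = 1
  4+0 = 4
  3+0 = 3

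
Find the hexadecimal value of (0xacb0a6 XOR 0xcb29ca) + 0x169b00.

First 0xacb0a6 XOR 0xcb29ca = 0x67996c.
Add column by column in base 16, right to left:
  c+0 = c
  6+0 = 6
  9+b = 4 carry 1
  9+9+1 = 3 carry 1
  7+6+1 = e
  6+1 = 7

0x7e346c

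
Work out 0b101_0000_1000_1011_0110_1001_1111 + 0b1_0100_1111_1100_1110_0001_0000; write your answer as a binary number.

0b110010110001000010010101111

Add column by column in base 2, right to left:
  1+0 = 1
  1+0 = 1
  1+0 = 1
  1+0 = 1
  1+1 = 0 carry 1
  0+0+1 = 1
  0+0 = 0
  1+0 = 1
  0+0 = 0
  1+1 = 0 carry 1
  1+1+1 = 1 carry 1
  0+1+1 = 0 carry 1
  1+0+1 = 0 carry 1
  1+0+1 = 0 carry 1
  0+1+1 = 0 carry 1
  1+1+1 = 1 carry 1
  0+1+1 = 0 carry 1
  0+1+1 = 0 carry 1
  0+1+1 = 0 carry 1
  1+1+1 = 1 carry 1
  0+0+1 = 1
  0+0 = 0
  0+1 = 1
  0+0 = 0
  1+1 = 0 carry 1
  0+0+1 = 1
  1+0 = 1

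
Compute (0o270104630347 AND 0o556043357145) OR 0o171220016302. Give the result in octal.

0o270104630347 AND 0o556043357145 = 0o050000210145.
Then OR with 0o171220016302.

0o171220216347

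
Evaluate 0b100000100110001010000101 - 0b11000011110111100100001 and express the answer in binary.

0b1000000111001101100100

Subtract column by column in base 2:
  1-1 → 0
  0-0 → 0
  1-0 → 1
  0-0 → 0
  0-0 → 0
  0-1 → 1 (borrow)
  0-0-1 → 1 (borrow)
  1-0-1 → 0
  0-1 → 1 (borrow)
  1-1-1 → 1 (borrow)
  0-1-1 → 0 (borrow)
  0-1-1 → 0 (borrow)
  0-0-1 → 1 (borrow)
  1-1-1 → 1 (borrow)
  1-1-1 → 1 (borrow)
  0-1-1 → 0 (borrow)
  0-1-1 → 0 (borrow)
  1-0-1 → 0
  0-0 → 0
  0-0 → 0
  0-0 → 0
  0-1 → 1 (borrow)
  0-1-1 → 0 (borrow)
  1-0-1 → 0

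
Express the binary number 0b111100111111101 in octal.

0o74775

Group the bits in threes: 111 100 111 111 101 → 74775.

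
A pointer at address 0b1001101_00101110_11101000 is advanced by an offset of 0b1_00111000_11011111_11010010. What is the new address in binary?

Add column by column in base 2, right to left:
  0+0 = 0
  0+1 = 1
  0+0 = 0
  1+0 = 1
  0+1 = 1
  1+0 = 1
  1+1 = 0 carry 1
  1+1+1 = 1 carry 1
  0+1+1 = 0 carry 1
  1+1+1 = 1 carry 1
  1+1+1 = 1 carry 1
  1+1+1 = 1 carry 1
  0+1+1 = 0 carry 1
  1+0+1 = 0 carry 1
  0+1+1 = 0 carry 1
  0+1+1 = 0 carry 1
  1+0+1 = 0 carry 1
  0+0+1 = 1
  1+0 = 1
  1+1 = 0 carry 1
  0+1+1 = 0 carry 1
  0+1+1 = 0 carry 1
  1+0+1 = 0 carry 1
  0+0+1 = 1
  0+1 = 1

0b1100001100000111010111010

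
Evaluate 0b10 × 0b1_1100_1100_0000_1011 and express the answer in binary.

0b111001100000010110

Multiply each base-2 digit by 2, carrying:
  1×2 = 2 → write 0 carry 1
  1×2+1 = 3 → write 1 carry 1
  0×2+1 = 1 → write 1
  1×2 = 2 → write 0 carry 1
  0×2+1 = 1 → write 1
  0×2 = 0 → write 0
  0×2 = 0 → write 0
  0×2 = 0 → write 0
  0×2 = 0 → write 0
  0×2 = 0 → write 0
  1×2 = 2 → write 0 carry 1
  1×2+1 = 3 → write 1 carry 1
  0×2+1 = 1 → write 1
  0×2 = 0 → write 0
  1×2 = 2 → write 0 carry 1
  1×2+1 = 3 → write 1 carry 1
  1×2+1 = 3 → write 1 carry 1
  remaining carry: 1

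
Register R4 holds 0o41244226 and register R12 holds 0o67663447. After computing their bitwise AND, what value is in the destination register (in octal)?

0o41240006

AND each oct digit independently (no carries):
  4&6=4, 1&7=1, 2&6=2, 4&6=4, 4&3=0, 2&4=0, 2&4=0, 6&7=6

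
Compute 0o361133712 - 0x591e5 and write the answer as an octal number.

0o357622745

0x591e5 = 0o1310745 in octal.
Subtract column by column in base 8:
  2-5 → 5 (borrow)
  1-4-1 → 4 (borrow)
  7-7-1 → 7 (borrow)
  3-0-1 → 2
  3-1 → 2
  1-3 → 6 (borrow)
  1-1-1 → 7 (borrow)
  6-0-1 → 5
  3-0 → 3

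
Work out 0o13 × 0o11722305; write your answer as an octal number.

Multiply each base-8 digit by 11, carrying:
  5×11 = 55 → write 7 carry 6
  0×11+6 = 6 → write 6
  3×11 = 33 → write 1 carry 4
  2×11+4 = 26 → write 2 carry 3
  2×11+3 = 25 → write 1 carry 3
  7×11+3 = 80 → write 0 carry 10
  1×11+10 = 21 → write 5 carry 2
  1×11+2 = 13 → write 5 carry 1
  remaining carry: 1

0o155012167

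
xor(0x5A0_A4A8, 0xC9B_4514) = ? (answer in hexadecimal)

XOR each hex digit independently (no carries):
  5^C=9, A^9=3, 0^B=B, A^4=E, 4^5=1, A^1=B, 8^4=C

0x93BE1BC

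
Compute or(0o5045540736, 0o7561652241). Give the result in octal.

0o7565752777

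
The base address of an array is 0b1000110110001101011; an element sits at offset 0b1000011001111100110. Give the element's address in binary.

Add column by column in base 2, right to left:
  1+0 = 1
  1+1 = 0 carry 1
  0+1+1 = 0 carry 1
  1+0+1 = 0 carry 1
  0+0+1 = 1
  1+1 = 0 carry 1
  1+1+1 = 1 carry 1
  0+1+1 = 0 carry 1
  0+1+1 = 0 carry 1
  0+1+1 = 0 carry 1
  1+0+1 = 0 carry 1
  1+0+1 = 0 carry 1
  0+1+1 = 0 carry 1
  1+1+1 = 1 carry 1
  1+0+1 = 0 carry 1
  0+0+1 = 1
  0+0 = 0
  0+0 = 0
  1+1 = 0 carry 1
  final carry 1

0b10001010000001010001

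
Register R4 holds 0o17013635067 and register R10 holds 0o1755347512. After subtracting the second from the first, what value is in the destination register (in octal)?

0o15036265355

Subtract column by column in base 8:
  7-2 → 5
  6-1 → 5
  0-5 → 3 (borrow)
  5-7-1 → 5 (borrow)
  3-4-1 → 6 (borrow)
  6-3-1 → 2
  3-5 → 6 (borrow)
  1-5-1 → 3 (borrow)
  0-7-1 → 0 (borrow)
  7-1-1 → 5
  1-0 → 1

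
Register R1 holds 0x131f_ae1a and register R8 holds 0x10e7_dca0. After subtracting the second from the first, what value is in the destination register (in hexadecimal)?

Subtract column by column in base 16:
  a-0 → a
  1-a → 7 (borrow)
  e-c-1 → 1
  a-d → d (borrow)
  f-7-1 → 7
  1-e → 3 (borrow)
  3-0-1 → 2
  1-1 → 0

0x237d17a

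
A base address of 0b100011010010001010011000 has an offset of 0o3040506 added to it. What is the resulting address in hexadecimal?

0b100011010010001010011000 = 0x8D2298 in hexadecimal.
0o3040506 = 0xC4146 in hexadecimal.
Add column by column in base 16, right to left:
  8+6 = E
  9+4 = D
  2+1 = 3
  2+4 = 6
  D+C = 9 carry 1
  8+0+1 = 9

0x9963DE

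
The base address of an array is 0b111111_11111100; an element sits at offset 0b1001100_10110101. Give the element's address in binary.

0b1000110010110001

Add column by column in base 2, right to left:
  0+1 = 1
  0+0 = 0
  1+1 = 0 carry 1
  1+0+1 = 0 carry 1
  1+1+1 = 1 carry 1
  1+1+1 = 1 carry 1
  1+0+1 = 0 carry 1
  1+1+1 = 1 carry 1
  1+0+1 = 0 carry 1
  1+0+1 = 0 carry 1
  1+1+1 = 1 carry 1
  1+1+1 = 1 carry 1
  1+0+1 = 0 carry 1
  1+0+1 = 0 carry 1
  0+1+1 = 0 carry 1
  final carry 1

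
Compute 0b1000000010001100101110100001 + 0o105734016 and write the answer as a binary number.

0b1001001000001000001110101111

0o105734016 = 0b1000101111011100000001110 in binary.
Add column by column in base 2, right to left:
  1+0 = 1
  0+1 = 1
  0+1 = 1
  0+1 = 1
  0+0 = 0
  1+0 = 1
  0+0 = 0
  1+0 = 1
  1+0 = 1
  1+0 = 1
  0+0 = 0
  1+1 = 0 carry 1
  0+1+1 = 0 carry 1
  0+1+1 = 0 carry 1
  1+0+1 = 0 carry 1
  1+1+1 = 1 carry 1
  0+1+1 = 0 carry 1
  0+1+1 = 0 carry 1
  0+1+1 = 0 carry 1
  1+0+1 = 0 carry 1
  0+1+1 = 0 carry 1
  0+0+1 = 1
  0+0 = 0
  0+0 = 0
  0+1 = 1
  0+0 = 0
  0+0 = 0
  1+0 = 1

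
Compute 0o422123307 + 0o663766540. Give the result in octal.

0o1306112047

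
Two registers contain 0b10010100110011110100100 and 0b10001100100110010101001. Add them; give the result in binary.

Add column by column in base 2, right to left:
  0+1 = 1
  0+0 = 0
  1+0 = 1
  0+1 = 1
  0+0 = 0
  1+1 = 0 carry 1
  0+0+1 = 1
  1+1 = 0 carry 1
  1+0+1 = 0 carry 1
  1+0+1 = 0 carry 1
  1+1+1 = 1 carry 1
  0+1+1 = 0 carry 1
  0+0+1 = 1
  1+0 = 1
  1+1 = 0 carry 1
  0+0+1 = 1
  0+0 = 0
  1+1 = 0 carry 1
  0+1+1 = 0 carry 1
  1+0+1 = 0 carry 1
  0+0+1 = 1
  0+0 = 0
  1+1 = 0 carry 1
  final carry 1

0b100100001011010001001101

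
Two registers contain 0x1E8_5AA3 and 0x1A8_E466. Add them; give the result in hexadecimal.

0x3913F09

Add column by column in base 16, right to left:
  3+6 = 9
  A+6 = 0 carry 1
  A+4+1 = F
  5+E = 3 carry 1
  8+8+1 = 1 carry 1
  E+A+1 = 9 carry 1
  1+1+1 = 3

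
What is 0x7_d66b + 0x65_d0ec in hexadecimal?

Add column by column in base 16, right to left:
  b+c = 7 carry 1
  6+e+1 = 5 carry 1
  6+0+1 = 7
  d+d = a carry 1
  7+5+1 = d
  0+6 = 6

0x6da757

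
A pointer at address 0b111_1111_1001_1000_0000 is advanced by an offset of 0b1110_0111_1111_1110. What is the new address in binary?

Add column by column in base 2, right to left:
  0+0 = 0
  0+1 = 1
  0+1 = 1
  0+1 = 1
  0+1 = 1
  0+1 = 1
  0+1 = 1
  1+1 = 0 carry 1
  1+1+1 = 1 carry 1
  0+1+1 = 0 carry 1
  0+1+1 = 0 carry 1
  1+0+1 = 0 carry 1
  1+0+1 = 0 carry 1
  1+1+1 = 1 carry 1
  1+1+1 = 1 carry 1
  1+1+1 = 1 carry 1
  1+0+1 = 0 carry 1
  1+0+1 = 0 carry 1
  1+0+1 = 0 carry 1
  final carry 1

0b10001110000101111110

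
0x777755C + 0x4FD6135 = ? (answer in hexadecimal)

Add column by column in base 16, right to left:
  C+5 = 1 carry 1
  5+3+1 = 9
  5+1 = 6
  7+6 = D
  7+D = 4 carry 1
  7+F+1 = 7 carry 1
  7+4+1 = C

0xC74D691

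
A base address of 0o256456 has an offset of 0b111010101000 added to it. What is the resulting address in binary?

0o256456 = 0b10101110100101110 in binary.
Add column by column in base 2, right to left:
  0+0 = 0
  1+0 = 1
  1+0 = 1
  1+1 = 0 carry 1
  0+0+1 = 1
  1+1 = 0 carry 1
  0+0+1 = 1
  0+1 = 1
  1+0 = 1
  0+1 = 1
  1+1 = 0 carry 1
  1+1+1 = 1 carry 1
  1+0+1 = 0 carry 1
  0+0+1 = 1
  1+0 = 1
  0+0 = 0
  1+0 = 1

0b10110101111010110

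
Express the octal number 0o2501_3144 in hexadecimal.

Each octal digit is 3 bits: 2=010 5=101 0=000 1=001 3=011 1=001 4=100 4=100.
Group the bits into nibbles: 0101 0100 0001 0110 0110 0100 → 541664.

0x541664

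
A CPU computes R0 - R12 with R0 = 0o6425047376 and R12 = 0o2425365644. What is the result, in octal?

0o3777461532

Subtract column by column in base 8:
  6-4 → 2
  7-4 → 3
  3-6 → 5 (borrow)
  7-5-1 → 1
  4-6 → 6 (borrow)
  0-3-1 → 4 (borrow)
  5-5-1 → 7 (borrow)
  2-2-1 → 7 (borrow)
  4-4-1 → 7 (borrow)
  6-2-1 → 3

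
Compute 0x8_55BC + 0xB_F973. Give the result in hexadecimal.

Add column by column in base 16, right to left:
  C+3 = F
  B+7 = 2 carry 1
  5+9+1 = F
  5+F = 4 carry 1
  8+B+1 = 4 carry 1
  final carry 1

0x144F2F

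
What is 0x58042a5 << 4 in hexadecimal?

Shifting left by 4 bits = 1 hex digit: append 1 zero.

0x58042a50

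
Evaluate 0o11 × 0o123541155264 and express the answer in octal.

0o1361152730124

Multiply each base-8 digit by 9, carrying:
  4×9 = 36 → write 4 carry 4
  6×9+4 = 58 → write 2 carry 7
  2×9+7 = 25 → write 1 carry 3
  5×9+3 = 48 → write 0 carry 6
  5×9+6 = 51 → write 3 carry 6
  1×9+6 = 15 → write 7 carry 1
  1×9+1 = 10 → write 2 carry 1
  4×9+1 = 37 → write 5 carry 4
  5×9+4 = 49 → write 1 carry 6
  3×9+6 = 33 → write 1 carry 4
  2×9+4 = 22 → write 6 carry 2
  1×9+2 = 11 → write 3 carry 1
  remaining carry: 1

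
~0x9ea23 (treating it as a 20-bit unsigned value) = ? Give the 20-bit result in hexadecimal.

0x615dc

Each hex digit d becomes f−d:
  9→6, e→1, a→5, 2→d, 3→c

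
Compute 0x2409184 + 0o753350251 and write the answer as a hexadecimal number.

0x9ee622d

0o753350251 = 0x7add0a9 in hexadecimal.
Add column by column in base 16, right to left:
  4+9 = d
  8+a = 2 carry 1
  1+0+1 = 2
  9+d = 6 carry 1
  0+d+1 = e
  4+a = e
  2+7 = 9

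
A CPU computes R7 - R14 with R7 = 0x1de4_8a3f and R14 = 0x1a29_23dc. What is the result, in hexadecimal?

0x3bb6663

Subtract column by column in base 16:
  f-c → 3
  3-d → 6 (borrow)
  a-3-1 → 6
  8-2 → 6
  4-9 → b (borrow)
  e-2-1 → b
  d-a → 3
  1-1 → 0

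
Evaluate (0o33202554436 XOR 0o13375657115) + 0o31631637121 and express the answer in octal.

First 0o33202554436 XOR 0o13375657115 = 0o20177303523.
Add column by column in base 8, right to left:
  3+1 = 4
  2+2 = 4
  5+1 = 6
  3+7 = 2 carry 1
  0+3+1 = 4
  3+6 = 1 carry 1
  7+1+1 = 1 carry 1
  7+3+1 = 3 carry 1
  1+6+1 = 0 carry 1
  0+1+1 = 2
  2+3 = 5

0o52031142644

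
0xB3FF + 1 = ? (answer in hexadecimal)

0xB400

The trailing 2 digits are F (max in base 16), so adding 1 cascades: they roll to 0 and the next digit up increments.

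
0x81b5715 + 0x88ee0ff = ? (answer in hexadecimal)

0x10aa3814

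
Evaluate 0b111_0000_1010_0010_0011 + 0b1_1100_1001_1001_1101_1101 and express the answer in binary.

Add column by column in base 2, right to left:
  1+1 = 0 carry 1
  1+0+1 = 0 carry 1
  0+1+1 = 0 carry 1
  0+1+1 = 0 carry 1
  0+1+1 = 0 carry 1
  1+0+1 = 0 carry 1
  0+1+1 = 0 carry 1
  0+1+1 = 0 carry 1
  0+1+1 = 0 carry 1
  1+0+1 = 0 carry 1
  0+0+1 = 1
  1+1 = 0 carry 1
  0+1+1 = 0 carry 1
  0+0+1 = 1
  0+0 = 0
  0+1 = 1
  1+0 = 1
  1+0 = 1
  1+1 = 0 carry 1
  0+1+1 = 0 carry 1
  0+1+1 = 0 carry 1
  final carry 1

0b1000111010010000000000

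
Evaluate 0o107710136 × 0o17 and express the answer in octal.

0o2066272602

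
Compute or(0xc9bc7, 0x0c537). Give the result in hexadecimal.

0xcdff7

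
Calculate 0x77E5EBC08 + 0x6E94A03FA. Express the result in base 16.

Add column by column in base 16, right to left:
  8+A = 2 carry 1
  0+F+1 = 0 carry 1
  C+3+1 = 0 carry 1
  B+0+1 = C
  E+A = 8 carry 1
  5+4+1 = A
  E+9 = 7 carry 1
  7+E+1 = 6 carry 1
  7+6+1 = E

0xE67A8C002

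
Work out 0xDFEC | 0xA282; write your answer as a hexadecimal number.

OR each hex digit independently (no carries):
  D|A=F, F|2=F, E|8=E, C|2=E

0xFFEE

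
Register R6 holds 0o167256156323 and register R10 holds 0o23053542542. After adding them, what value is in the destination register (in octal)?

Add column by column in base 8, right to left:
  3+2 = 5
  2+4 = 6
  3+5 = 0 carry 1
  6+2+1 = 1 carry 1
  5+4+1 = 2 carry 1
  1+5+1 = 7
  6+3 = 1 carry 1
  5+5+1 = 3 carry 1
  2+0+1 = 3
  7+3 = 2 carry 1
  6+2+1 = 1 carry 1
  1+0+1 = 2

0o212331721065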